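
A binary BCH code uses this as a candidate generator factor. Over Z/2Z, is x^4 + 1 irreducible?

Write m(x) = x^4 + 1.
Check for roots in Z/2Z: m(0) = 1; m(1) = 0 → root.
m(1) = 0, so (x − 1) divides m(x); m is reducible.

No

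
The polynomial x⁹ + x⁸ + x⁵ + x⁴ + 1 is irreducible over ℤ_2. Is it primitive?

Write f(x) = x⁹ + x⁸ + x⁵ + x⁴ + 1.
|GF(2^9)^×| = 2^9 − 1 = 511. Prime factorization: 511 = 7·73.
f is primitive ⇔ x has order 511 in GF(2)[x]/(f), i.e. x^(511/q) ≠ 1 for each prime q | 511.
x^(73) mod f = x⁸ + x⁶ + x⁵ + x⁴ + x³ + x² + 1.
x^(7) mod f = x⁷.
None equal 1, so x has full order 511; f is primitive.

Yes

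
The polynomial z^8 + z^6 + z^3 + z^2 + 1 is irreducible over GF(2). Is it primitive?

Write f(z) = z^8 + z^6 + z^3 + z^2 + 1.
|GF(2^8)^×| = 2^8 − 1 = 255. Prime factorization: 255 = 3·5·17.
f is primitive ⇔ z has order 255 in GF(2)[z]/(f), i.e. z^(255/q) ≠ 1 for each prime q | 255.
z^(85) mod f = z^4 + z^3 + z^2.
z^(51) mod f = z^7 + z^5.
z^(15) mod f = z^6 + z^5 + z^4 + z^3 + z^2.
None equal 1, so z has full order 255; f is primitive.

Yes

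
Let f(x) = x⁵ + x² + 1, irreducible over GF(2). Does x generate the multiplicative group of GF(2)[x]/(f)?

|GF(2^5)^×| = 2^5 − 1 = 31. Prime factorization: 31 = 31.
f is primitive ⇔ x has order 31 in GF(2)[x]/(f), i.e. x^(31/q) ≠ 1 for each prime q | 31.
x^(1) mod f = x.
None equal 1, so x has full order 31; f is primitive.

Yes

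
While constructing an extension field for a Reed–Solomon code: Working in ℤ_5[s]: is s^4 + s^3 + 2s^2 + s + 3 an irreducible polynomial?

Yes

Write g(s) = s^4 + s^3 + 2s^2 + s + 3.
Check for roots in ℤ_5: g(0) = 3; g(1) = 3; g(2) = 2; g(3) = 2; g(4) = 4.
No roots, so no linear factors.
Degree-2 irreducible divisors: test the 10 monic irreducibles of degree 2 over GF(5).
None of them divide g (all give nonzero remainder).
No irreducible factor of degree ≤ 2 exists, so g is irreducible over GF(5).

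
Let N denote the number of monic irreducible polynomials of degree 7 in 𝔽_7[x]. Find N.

117648

Gauss's count: N_{7}(7) = (1/7) Σ_{d|7} μ(7/d)·7^d.
Divisors of 7: 1, 7; μ(7/d) for each: -1, 1.
Σ = − 7^1 + 7^7 = 823536.
N = 823536/7 = 117648.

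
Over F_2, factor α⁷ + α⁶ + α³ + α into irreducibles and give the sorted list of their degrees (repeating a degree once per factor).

1, 1, 2, 3

Write g(α) = α⁷ + α⁶ + α³ + α.
Roots in F_2: g(0) = 0 → root; g(1) = 0 → root.
Linear factors from roots: (α), (α + 1).
Complete factorization: g(α) = (α)·(α + 1)·(α² + α + 1)·(α³ + α² + 1).
Factor degrees with multiplicity: 1 + 1 + 2 + 3 = 7.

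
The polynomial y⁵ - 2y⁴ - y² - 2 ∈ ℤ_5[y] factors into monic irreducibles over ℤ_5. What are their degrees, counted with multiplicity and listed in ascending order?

1, 2, 2

Write f(y) = y⁵ - 2y⁴ - y² - 2.
Roots in ℤ_5: f(0) = 3; f(1) = 1; f(2) = 4; f(3) = 0 → root; f(4) = 4.
Linear factors from roots: (y + 2).
Complete factorization: f(y) = (y + 2)·(y² + 2y - 1)·(y² - y + 1).
Factor degrees with multiplicity: 1 + 2 + 2 = 5.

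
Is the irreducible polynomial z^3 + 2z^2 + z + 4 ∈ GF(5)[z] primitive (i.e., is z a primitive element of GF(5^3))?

No

Write f(z) = z^3 + 2z^2 + z + 4.
|GF(5^3)^×| = 5^3 − 1 = 124. Prime factorization: 124 = 2^2·31.
f is primitive ⇔ z has order 124 in GF(5)[z]/(f), i.e. z^(124/q) ≠ 1 for each prime q | 124.
z^(62) mod f = 1
z^(4) mod f = 3z^2 + 3z + 3.
Since z^(62) = 1, the order of z divides 62 < 124; not primitive.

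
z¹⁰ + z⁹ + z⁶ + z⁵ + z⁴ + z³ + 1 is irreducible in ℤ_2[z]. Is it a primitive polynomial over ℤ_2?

Yes

Write f(z) = z¹⁰ + z⁹ + z⁶ + z⁵ + z⁴ + z³ + 1.
|GF(2^10)^×| = 2^10 − 1 = 1023. Prime factorization: 1023 = 3·11·31.
f is primitive ⇔ z has order 1023 in GF(2)[z]/(f), i.e. z^(1023/q) ≠ 1 for each prime q | 1023.
z^(341) mod f = z⁹ + z⁷ + z⁶ + z⁴ + z + 1.
z^(93) mod f = z⁸ + z⁷ + z⁶ + z⁵ + z³ + 1.
z^(33) mod f = z⁹ + z⁸ + z⁷ + z⁵ + z⁴ + z.
None equal 1, so z has full order 1023; f is primitive.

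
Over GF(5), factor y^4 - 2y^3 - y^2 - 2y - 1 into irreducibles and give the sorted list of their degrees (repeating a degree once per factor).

1, 3

Write g(y) = y^4 - 2y^3 - y^2 - 2y - 1.
Roots in GF(5): g(0) = 4; g(1) = 0 → root; g(2) = 1; g(3) = 1; g(4) = 3.
Linear factors from roots: (y - 1).
Complete factorization: g(y) = (y - 1)·(y^3 - y^2 - 2y + 1).
Factor degrees with multiplicity: 1 + 3 = 4.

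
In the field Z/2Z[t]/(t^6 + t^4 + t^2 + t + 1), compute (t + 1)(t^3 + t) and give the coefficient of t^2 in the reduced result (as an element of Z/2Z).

1

Multiply in Z/2Z[t]: (t + 1)·(t^3 + t) = t^4 + t^3 + t^2 + t.
Reduced: t^4 + t^3 + t^2 + t.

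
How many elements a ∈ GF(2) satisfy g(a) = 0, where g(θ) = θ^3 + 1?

1

Evaluate at each of the 2 elements of GF(2):
g(0) = 1; g(1) = 0 → root.
Roots: {1}.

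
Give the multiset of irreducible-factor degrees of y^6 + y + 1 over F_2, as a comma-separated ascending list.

Write g(y) = y^6 + y + 1.
Roots in F_2: g(0) = 1; g(1) = 1.
Complete factorization: g(y) = (y^6 + y + 1).
Factor degrees with multiplicity: 6 = 6.

6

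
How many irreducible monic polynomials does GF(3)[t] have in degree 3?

8

x^(3^3) − x is the product of all monic irreducibles of degree dividing 3; Möbius inversion gives N = (1/3) Σ μ(3/d)·3^d.
Divisors of 3: 1, 3; μ(3/d) for each: -1, 1.
Σ = − 3^1 + 3^3 = 24.
N = 24/3 = 8.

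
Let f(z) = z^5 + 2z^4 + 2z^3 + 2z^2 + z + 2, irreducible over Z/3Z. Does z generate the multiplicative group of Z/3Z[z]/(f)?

No

|GF(3^5)^×| = 3^5 − 1 = 242. Prime factorization: 242 = 2·11^2.
f is primitive ⇔ z has order 242 in GF(3)[z]/(f), i.e. z^(242/q) ≠ 1 for each prime q | 242.
z^(121) mod f = 1
z^(22) mod f = z^4 + z^2 + 2z.
Since z^(121) = 1, the order of z divides 121 < 242; not primitive.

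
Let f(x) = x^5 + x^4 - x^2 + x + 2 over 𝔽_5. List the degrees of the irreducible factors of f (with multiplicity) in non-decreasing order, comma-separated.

1, 1, 3

Roots in 𝔽_5: f(0) = 2; f(1) = 4; f(2) = 3; f(3) = 0 → root; f(4) = 0 → root.
Linear factors from roots: (x + 2), (x + 1).
Complete factorization: f(x) = (x + 1)·(x + 2)·(x^3 - 2x^2 - x + 1).
Factor degrees with multiplicity: 1 + 1 + 3 = 5.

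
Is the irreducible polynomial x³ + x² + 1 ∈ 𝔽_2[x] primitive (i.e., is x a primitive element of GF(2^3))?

Yes

Write f(x) = x³ + x² + 1.
|GF(2^3)^×| = 2^3 − 1 = 7. Prime factorization: 7 = 7.
f is primitive ⇔ x has order 7 in GF(2)[x]/(f), i.e. x^(7/q) ≠ 1 for each prime q | 7.
x^(1) mod f = x.
None equal 1, so x has full order 7; f is primitive.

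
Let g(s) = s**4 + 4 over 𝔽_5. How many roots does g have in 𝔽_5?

Evaluate at each of the 5 elements of 𝔽_5:
g(0) = 4; g(1) = 0 → root; g(2) = 0 → root; g(3) = 0 → root; g(4) = 0 → root.
Roots: {1, 2, 3, 4}.

4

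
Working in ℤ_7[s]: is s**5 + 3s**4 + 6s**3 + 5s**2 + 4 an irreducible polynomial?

Yes

Write f(s) = s**5 + 3s**4 + 6s**3 + 5s**2 + 4.
Check for roots in ℤ_7: f(0) = 4; f(1) = 5; f(2) = 5; f(3) = 4; f(4) = 6; f(5) = 6; f(6) = 5.
No roots, so no linear factors.
Degree-2 irreducible divisors: test the 21 monic irreducibles of degree 2 over GF(7).
None of them divide f (all give nonzero remainder).
No irreducible factor of degree ≤ 2 exists, so f is irreducible over GF(7).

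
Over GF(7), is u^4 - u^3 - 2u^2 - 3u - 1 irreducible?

Write P(u) = u^4 - u^3 - 2u^2 - 3u - 1.
Check for roots in GF(7): P(0) = 6; P(1) = 1; P(2) = 0 → root; P(3) = 5; P(4) = 0 → root; P(5) = 0 → root; P(6) = 2.
P(2) = 0, so (u − 2) divides P(u); P is reducible.

No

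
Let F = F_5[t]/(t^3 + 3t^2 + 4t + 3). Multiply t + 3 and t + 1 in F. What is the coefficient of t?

Multiply in F_5[t]: (t + 3)·(t + 1) = t^2 + 4t + 3.
Reduced: t^2 + 4t + 3.

4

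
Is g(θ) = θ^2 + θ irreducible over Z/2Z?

Check for roots in Z/2Z: g(0) = 0 → root; g(1) = 0 → root.
g(0) = 0, so (θ) divides g(θ); g is reducible.

No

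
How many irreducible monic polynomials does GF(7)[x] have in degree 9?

By the necklace-counting formula, N_7(9) = (1/9) Σ_{d|9} μ(9/d)·7^d.
Divisors of 9: 1, 3, 9; μ(9/d) for each: 0, -1, 1.
Σ = − 7^3 + 7^9 = 40353264.
N = 40353264/9 = 4483696.

4483696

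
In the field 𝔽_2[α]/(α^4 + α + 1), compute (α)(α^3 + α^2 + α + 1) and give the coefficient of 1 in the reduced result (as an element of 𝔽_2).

1

Multiply in 𝔽_2[α]: (α)·(α^3 + α^2 + α + 1) = α^4 + α^3 + α^2 + α.
Reduce using α^4 ≡ α + 1 (mod α^4 + α + 1).
Reduced: α^3 + α^2 + 1.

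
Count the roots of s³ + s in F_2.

Write g(s) = s³ + s.
Evaluate at each of the 2 elements of F_2:
g(0) = 0 → root; g(1) = 0 → root.
Roots: {0, 1}.

2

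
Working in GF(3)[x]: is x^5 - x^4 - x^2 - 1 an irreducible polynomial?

Write g(x) = x^5 - x^4 - x^2 - 1.
Check for roots in GF(3): g(0) = 2; g(1) = 1; g(2) = 2.
No roots, so no linear factors.
Monic irreducibles of degree 2 over GF(3): x^2 + 1, x^2 + x - 1, x^2 - x - 1.
None of them divide g (all give nonzero remainder).
No irreducible factor of degree ≤ 2 exists, so g is irreducible over GF(3).

Yes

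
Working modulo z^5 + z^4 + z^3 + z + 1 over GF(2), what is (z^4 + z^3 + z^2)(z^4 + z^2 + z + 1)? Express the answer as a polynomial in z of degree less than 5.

1

Multiply in GF(2)[z]: (z^4 + z^3 + z^2)·(z^4 + z^2 + z + 1) = z^8 + z^7 + z^4 + z^2.
Reduce using z^5 ≡ z^4 + z^3 + z + 1 (mod z^5 + z^4 + z^3 + z + 1).
Reduced: 1.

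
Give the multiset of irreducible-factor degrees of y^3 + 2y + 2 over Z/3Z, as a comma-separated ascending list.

Write g(y) = y^3 + 2y + 2.
Roots in Z/3Z: g(0) = 2; g(1) = 2; g(2) = 2.
Complete factorization: g(y) = (y^3 + 2y + 2).
Factor degrees with multiplicity: 3 = 3.

3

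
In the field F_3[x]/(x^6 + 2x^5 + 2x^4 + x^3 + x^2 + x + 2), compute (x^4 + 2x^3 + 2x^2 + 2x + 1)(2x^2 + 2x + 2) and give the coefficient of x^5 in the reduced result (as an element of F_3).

2

Multiply in F_3[x]: (x^4 + 2x^3 + 2x^2 + 2x + 1)·(2x^2 + 2x + 2) = 2x^6 + x^4 + x^2 + 2.
Reduce using x^6 ≡ x^5 + x^4 + 2x^3 + 2x^2 + 2x + 1 (mod x^6 + 2x^5 + 2x^4 + x^3 + x^2 + x + 2).
Reduced: 2x^5 + x^3 + 2x^2 + x + 1.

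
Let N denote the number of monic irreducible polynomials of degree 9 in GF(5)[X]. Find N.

217000

By the necklace-counting formula, N_5(9) = (1/9) Σ_{d|9} μ(9/d)·5^d.
Divisors of 9: 1, 3, 9; μ(9/d) for each: 0, -1, 1.
Σ = − 5^3 + 5^9 = 1953000.
N = 1953000/9 = 217000.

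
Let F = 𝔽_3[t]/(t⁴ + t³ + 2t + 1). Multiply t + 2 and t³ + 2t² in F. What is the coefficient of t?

1

Multiply in 𝔽_3[t]: (t + 2)·(t³ + 2t²) = t⁴ + t³ + t².
Reduce using t⁴ ≡ 2t³ + t + 2 (mod t⁴ + t³ + 2t + 1).
Reduced: t² + t + 2.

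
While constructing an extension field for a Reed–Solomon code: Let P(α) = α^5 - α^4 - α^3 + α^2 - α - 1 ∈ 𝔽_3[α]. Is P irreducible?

No

Check for roots in 𝔽_3: P(0) = 2; P(1) = 1; P(2) = 0 → root.
P(2) = 0, so (α − 2) divides P(α); P is reducible.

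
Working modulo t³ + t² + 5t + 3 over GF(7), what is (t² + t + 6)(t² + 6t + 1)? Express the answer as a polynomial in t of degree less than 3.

Multiply in GF(7)[t]: (t² + t + 6)·(t² + 6t + 1) = t⁴ + 6t² + 2t + 6.
Reduce using t³ ≡ 6t² + 2t + 4 (mod t³ + t² + 5t + 3).
Reduced: 2t² + 4t + 2.

2t^2 + 4t + 2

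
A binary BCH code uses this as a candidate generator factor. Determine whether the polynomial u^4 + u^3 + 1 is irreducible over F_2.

Write m(u) = u^4 + u^3 + 1.
Check for roots in F_2: m(0) = 1; m(1) = 1.
No roots, so no linear factors.
Monic irreducibles of degree 2 over GF(2): u^2 + u + 1.
None of them divide m (all give nonzero remainder).
No irreducible factor of degree ≤ 2 exists, so m is irreducible over GF(2).

Yes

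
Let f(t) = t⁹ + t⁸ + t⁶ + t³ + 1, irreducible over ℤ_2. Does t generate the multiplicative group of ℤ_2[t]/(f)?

|GF(2^9)^×| = 2^9 − 1 = 511. Prime factorization: 511 = 7·73.
f is primitive ⇔ t has order 511 in GF(2)[t]/(f), i.e. t^(511/q) ≠ 1 for each prime q | 511.
t^(73) mod f = 1
t^(7) mod f = t⁷.
Since t^(73) = 1, the order of t divides 73 < 511; not primitive.

No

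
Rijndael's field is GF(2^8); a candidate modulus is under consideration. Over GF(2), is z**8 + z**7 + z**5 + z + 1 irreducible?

Yes

Write f(z) = z**8 + z**7 + z**5 + z + 1.
Check for roots in GF(2): f(0) = 1; f(1) = 1.
No roots, so no linear factors.
Monic irreducibles of degree 2 over GF(2): z**2 + z + 1.
None of them divide f (all give nonzero remainder).
Monic irreducibles of degree 3 over GF(2): z**3 + z + 1, z**3 + z**2 + 1.
None of them divide f (all give nonzero remainder).
Monic irreducibles of degree 4 over GF(2): z**4 + z + 1, z**4 + z**3 + 1, z**4 + z**3 + z**2 + z + 1.
None of them divide f (all give nonzero remainder).
No irreducible factor of degree ≤ 4 exists, so f is irreducible over GF(2).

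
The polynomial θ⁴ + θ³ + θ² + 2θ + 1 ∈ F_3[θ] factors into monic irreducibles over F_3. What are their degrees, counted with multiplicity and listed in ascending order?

Write g(θ) = θ⁴ + θ³ + θ² + 2θ + 1.
Roots in F_3: g(0) = 1; g(1) = 0 → root; g(2) = 0 → root.
Linear factors from roots: (θ + 2), (θ + 1).
Complete factorization: g(θ) = (θ + 1)·(θ + 2)·(θ² + θ + 2).
Factor degrees with multiplicity: 1 + 1 + 2 = 4.

1, 1, 2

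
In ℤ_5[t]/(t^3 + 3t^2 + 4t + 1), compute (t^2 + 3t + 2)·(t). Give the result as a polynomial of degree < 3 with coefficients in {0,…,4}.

3t + 4

Multiply in ℤ_5[t]: (t^2 + 3t + 2)·(t) = t^3 + 3t^2 + 2t.
Reduce using t^3 ≡ 2t^2 + t + 4 (mod t^3 + 3t^2 + 4t + 1).
Reduced: 3t + 4.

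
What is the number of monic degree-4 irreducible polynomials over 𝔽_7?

588

Gauss's count: N_{7}(4) = (1/4) Σ_{d|4} μ(4/d)·7^d.
Divisors of 4: 1, 2, 4; μ(4/d) for each: 0, -1, 1.
Σ = − 7^2 + 7^4 = 2352.
N = 2352/4 = 588.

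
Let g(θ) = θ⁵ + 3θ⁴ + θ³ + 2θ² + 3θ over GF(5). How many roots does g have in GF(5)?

Evaluate at each of the 5 elements of GF(5):
g(0) = 0 → root; g(1) = 0 → root; g(2) = 2; g(3) = 0 → root; g(4) = 0 → root.
Roots: {0, 1, 3, 4}.

4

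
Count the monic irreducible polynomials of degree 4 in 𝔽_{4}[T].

60

Gauss's count: N_{4}(4) = (1/4) Σ_{d|4} μ(4/d)·4^d.
Divisors of 4: 1, 2, 4; μ(4/d) for each: 0, -1, 1.
Σ = − 4^2 + 4^4 = 240.
N = 240/4 = 60.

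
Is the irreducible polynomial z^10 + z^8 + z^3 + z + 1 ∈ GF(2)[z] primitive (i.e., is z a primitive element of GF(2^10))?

Write f(z) = z^10 + z^8 + z^3 + z + 1.
|GF(2^10)^×| = 2^10 − 1 = 1023. Prime factorization: 1023 = 3·11·31.
f is primitive ⇔ z has order 1023 in GF(2)[z]/(f), i.e. z^(1023/q) ≠ 1 for each prime q | 1023.
z^(341) mod f = z^7 + z^4 + z + 1.
z^(93) mod f = 1
z^(33) mod f = z^9 + z^6 + z^3.
Since z^(93) = 1, the order of z divides 93 < 1023; not primitive.

No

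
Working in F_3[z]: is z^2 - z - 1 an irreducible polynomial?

Write g(z) = z^2 - z - 1.
Check for roots in F_3: g(0) = 2; g(1) = 2; g(2) = 1.
No roots. A degree-2 polynomial over a field with no linear factor is irreducible.

Yes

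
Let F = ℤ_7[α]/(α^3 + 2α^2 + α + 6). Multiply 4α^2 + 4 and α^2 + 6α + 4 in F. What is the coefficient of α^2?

Multiply in ℤ_7[α]: (4α^2 + 4)·(α^2 + 6α + 4) = 4α^4 + 3α^3 + 6α^2 + 3α + 2.
Reduce using α^3 ≡ 5α^2 + 6α + 1 (mod α^3 + 2α^2 + α + 6).
Reduced: 5α^2 + 5α + 4.

5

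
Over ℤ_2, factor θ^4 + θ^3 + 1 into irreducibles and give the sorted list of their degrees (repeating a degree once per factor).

Write h(θ) = θ^4 + θ^3 + 1.
Roots in ℤ_2: h(0) = 1; h(1) = 1.
Complete factorization: h(θ) = (θ^4 + θ^3 + 1).
Factor degrees with multiplicity: 4 = 4.

4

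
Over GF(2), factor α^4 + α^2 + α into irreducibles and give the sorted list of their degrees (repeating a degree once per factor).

1, 3

Write h(α) = α^4 + α^2 + α.
Roots in GF(2): h(0) = 0 → root; h(1) = 1.
Linear factors from roots: (α).
Complete factorization: h(α) = (α)·(α^3 + α + 1).
Factor degrees with multiplicity: 1 + 3 = 4.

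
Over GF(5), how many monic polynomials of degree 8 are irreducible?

Gauss's count: N_{5}(8) = (1/8) Σ_{d|8} μ(8/d)·5^d.
Divisors of 8: 1, 2, 4, 8; μ(8/d) for each: 0, 0, -1, 1.
Σ = − 5^4 + 5^8 = 390000.
N = 390000/8 = 48750.

48750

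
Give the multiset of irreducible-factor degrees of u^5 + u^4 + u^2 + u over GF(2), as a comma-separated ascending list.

1, 1, 1, 2

Write g(u) = u^5 + u^4 + u^2 + u.
Roots in GF(2): g(0) = 0 → root; g(1) = 0 → root.
Linear factors from roots: (u), (u + 1).
Complete factorization: g(u) = (u)·(u + 1)^2·(u^2 + u + 1).
Factor degrees with multiplicity: 1 + 1 + 1 + 2 = 5.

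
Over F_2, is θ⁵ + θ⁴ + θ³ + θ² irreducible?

Write g(θ) = θ⁵ + θ⁴ + θ³ + θ².
Check for roots in F_2: g(0) = 0 → root; g(1) = 0 → root.
g(0) = 0, so (θ) divides g(θ); g is reducible.

No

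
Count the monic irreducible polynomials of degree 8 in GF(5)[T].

Gauss's count: N_{5}(8) = (1/8) Σ_{d|8} μ(8/d)·5^d.
Divisors of 8: 1, 2, 4, 8; μ(8/d) for each: 0, 0, -1, 1.
Σ = − 5^4 + 5^8 = 390000.
N = 390000/8 = 48750.

48750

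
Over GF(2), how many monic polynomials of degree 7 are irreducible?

x^(2^7) − x is the product of all monic irreducibles of degree dividing 7; Möbius inversion gives N = (1/7) Σ μ(7/d)·2^d.
Divisors of 7: 1, 7; μ(7/d) for each: -1, 1.
Σ = − 2^1 + 2^7 = 126.
N = 126/7 = 18.

18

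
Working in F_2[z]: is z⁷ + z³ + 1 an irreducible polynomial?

Yes

Write m(z) = z⁷ + z³ + 1.
Check for roots in F_2: m(0) = 1; m(1) = 1.
No roots, so no linear factors.
Monic irreducibles of degree 2 over GF(2): z² + z + 1.
None of them divide m (all give nonzero remainder).
Monic irreducibles of degree 3 over GF(2): z³ + z + 1, z³ + z² + 1.
None of them divide m (all give nonzero remainder).
No irreducible factor of degree ≤ 3 exists, so m is irreducible over GF(2).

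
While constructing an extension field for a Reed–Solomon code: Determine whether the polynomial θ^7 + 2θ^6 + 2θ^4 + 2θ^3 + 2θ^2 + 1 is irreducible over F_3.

Yes

Write h(θ) = θ^7 + 2θ^6 + 2θ^4 + 2θ^3 + 2θ^2 + 1.
Check for roots in F_3: h(0) = 1; h(1) = 1; h(2) = 1.
No roots, so no linear factors.
Monic irreducibles of degree 2 over GF(3): θ^2 + 1, θ^2 + θ + 2, θ^2 + 2θ + 2.
None of them divide h (all give nonzero remainder).
Degree-3 irreducible divisors: test the 8 monic irreducibles of degree 3 over GF(3).
None of them divide h (all give nonzero remainder).
No irreducible factor of degree ≤ 3 exists, so h is irreducible over GF(3).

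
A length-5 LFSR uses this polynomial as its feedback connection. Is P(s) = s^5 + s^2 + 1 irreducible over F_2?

Check for roots in F_2: P(0) = 1; P(1) = 1.
No roots, so no linear factors.
Monic irreducibles of degree 2 over GF(2): s^2 + s + 1.
None of them divide P (all give nonzero remainder).
No irreducible factor of degree ≤ 2 exists, so P is irreducible over GF(2).

Yes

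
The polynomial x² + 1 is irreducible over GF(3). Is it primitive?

No

Write f(x) = x² + 1.
|GF(3^2)^×| = 3^2 − 1 = 8. Prime factorization: 8 = 2^3.
f is primitive ⇔ x has order 8 in GF(3)[x]/(f), i.e. x^(8/q) ≠ 1 for each prime q | 8.
x^(4) mod f = 1
Since x^(4) = 1, the order of x divides 4 < 8; not primitive.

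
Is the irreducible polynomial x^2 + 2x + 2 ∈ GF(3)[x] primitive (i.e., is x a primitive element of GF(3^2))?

Yes

Write f(x) = x^2 + 2x + 2.
|GF(3^2)^×| = 3^2 − 1 = 8. Prime factorization: 8 = 2^3.
f is primitive ⇔ x has order 8 in GF(3)[x]/(f), i.e. x^(8/q) ≠ 1 for each prime q | 8.
x^(4) mod f = 2.
None equal 1, so x has full order 8; f is primitive.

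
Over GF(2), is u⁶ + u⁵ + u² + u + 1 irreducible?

Write f(u) = u⁶ + u⁵ + u² + u + 1.
Check for roots in GF(2): f(0) = 1; f(1) = 1.
No roots, so no linear factors.
Monic irreducibles of degree 2 over GF(2): u² + u + 1.
None of them divide f (all give nonzero remainder).
Monic irreducibles of degree 3 over GF(2): u³ + u + 1, u³ + u² + 1.
None of them divide f (all give nonzero remainder).
No irreducible factor of degree ≤ 3 exists, so f is irreducible over GF(2).

Yes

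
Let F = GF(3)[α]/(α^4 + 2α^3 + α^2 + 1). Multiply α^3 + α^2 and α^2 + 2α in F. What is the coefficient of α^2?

2

Multiply in GF(3)[α]: (α^3 + α^2)·(α^2 + 2α) = α^5 + 2α^3.
Reduce using α^4 ≡ α^3 + 2α^2 + 2 (mod α^4 + 2α^3 + α^2 + 1).
Reduced: 2α^3 + 2α^2 + 2α + 2.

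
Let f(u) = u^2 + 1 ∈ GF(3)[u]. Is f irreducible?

Check for roots in GF(3): f(0) = 1; f(1) = 2; f(2) = 2.
No roots. A degree-2 polynomial over a field with no linear factor is irreducible.

Yes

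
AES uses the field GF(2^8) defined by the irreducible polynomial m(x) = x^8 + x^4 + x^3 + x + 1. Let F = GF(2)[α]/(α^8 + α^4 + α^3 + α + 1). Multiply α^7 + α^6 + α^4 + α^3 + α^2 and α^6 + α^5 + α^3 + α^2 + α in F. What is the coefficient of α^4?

Multiply in GF(2)[α]: (α^7 + α^6 + α^4 + α^3 + α^2)·(α^6 + α^5 + α^3 + α^2 + α) = α^13 + α^11 + α^7 + α^5 + α^3.
Reduce using α^8 ≡ α^4 + α^3 + α + 1 (mod α^8 + α^4 + α^3 + α + 1).
Reduced: α^5 + α^4 + α^3 + α^2 + 1.

1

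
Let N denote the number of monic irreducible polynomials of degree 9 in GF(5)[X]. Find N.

217000

By the necklace-counting formula, N_5(9) = (1/9) Σ_{d|9} μ(9/d)·5^d.
Divisors of 9: 1, 3, 9; μ(9/d) for each: 0, -1, 1.
Σ = − 5^3 + 5^9 = 1953000.
N = 1953000/9 = 217000.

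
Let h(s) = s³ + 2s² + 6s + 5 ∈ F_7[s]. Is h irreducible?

No

Check for roots in F_7: h(0) = 5; h(1) = 0 → root; h(2) = 5; h(3) = 5; h(4) = 6; h(5) = 0 → root; h(6) = 0 → root.
h(1) = 0, so (s − 1) divides h(s); h is reducible.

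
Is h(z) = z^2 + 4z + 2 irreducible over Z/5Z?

Yes

Check for roots in Z/5Z: h(0) = 2; h(1) = 2; h(2) = 4; h(3) = 3; h(4) = 4.
No roots. A degree-2 polynomial over a field with no linear factor is irreducible.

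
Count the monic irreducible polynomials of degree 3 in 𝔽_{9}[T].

x^(9^3) − x is the product of all monic irreducibles of degree dividing 3; Möbius inversion gives N = (1/3) Σ μ(3/d)·9^d.
Divisors of 3: 1, 3; μ(3/d) for each: -1, 1.
Σ = − 9^1 + 9^3 = 720.
N = 720/3 = 240.

240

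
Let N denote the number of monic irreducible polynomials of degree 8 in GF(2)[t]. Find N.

Gauss's count: N_{2}(8) = (1/8) Σ_{d|8} μ(8/d)·2^d.
Divisors of 8: 1, 2, 4, 8; μ(8/d) for each: 0, 0, -1, 1.
Σ = − 2^4 + 2^8 = 240.
N = 240/8 = 30.

30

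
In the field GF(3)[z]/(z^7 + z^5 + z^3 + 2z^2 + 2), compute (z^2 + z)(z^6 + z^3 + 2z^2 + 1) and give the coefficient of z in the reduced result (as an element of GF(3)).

2

Multiply in GF(3)[z]: (z^2 + z)·(z^6 + z^3 + 2z^2 + 1) = z^8 + z^7 + z^5 + 2z^3 + z^2 + z.
Reduce using z^7 ≡ 2z^5 + 2z^3 + z^2 + 1 (mod z^7 + z^5 + z^3 + 2z^2 + 2).
Reduced: 2z^6 + 2z^4 + 2z^3 + 2z^2 + 2z + 1.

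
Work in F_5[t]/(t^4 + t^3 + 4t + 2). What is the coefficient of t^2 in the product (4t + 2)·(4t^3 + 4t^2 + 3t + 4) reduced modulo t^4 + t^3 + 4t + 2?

0

Multiply in F_5[t]: (4t + 2)·(4t^3 + 4t^2 + 3t + 4) = t^4 + 4t^3 + 2t + 3.
Reduce using t^4 ≡ 4t^3 + t + 3 (mod t^4 + t^3 + 4t + 2).
Reduced: 3t^3 + 3t + 1.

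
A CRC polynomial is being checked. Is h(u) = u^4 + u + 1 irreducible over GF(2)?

Yes

Check for roots in GF(2): h(0) = 1; h(1) = 1.
No roots, so no linear factors.
Monic irreducibles of degree 2 over GF(2): u^2 + u + 1.
None of them divide h (all give nonzero remainder).
No irreducible factor of degree ≤ 2 exists, so h is irreducible over GF(2).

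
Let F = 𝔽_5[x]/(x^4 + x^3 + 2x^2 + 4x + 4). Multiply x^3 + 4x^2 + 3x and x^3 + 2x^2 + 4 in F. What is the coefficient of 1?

4

Multiply in 𝔽_5[x]: (x^3 + 4x^2 + 3x)·(x^3 + 2x^2 + 4) = x^6 + x^5 + x^4 + x^2 + 2x.
Reduce using x^4 ≡ 4x^3 + 3x^2 + x + 1 (mod x^4 + x^3 + 2x^2 + 4x + 4).
Reduced: 2x^3 + 4x^2 + x + 4.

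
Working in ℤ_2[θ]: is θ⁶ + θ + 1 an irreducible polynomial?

Yes

Write m(θ) = θ⁶ + θ + 1.
Check for roots in ℤ_2: m(0) = 1; m(1) = 1.
No roots, so no linear factors.
Monic irreducibles of degree 2 over GF(2): θ² + θ + 1.
None of them divide m (all give nonzero remainder).
Monic irreducibles of degree 3 over GF(2): θ³ + θ + 1, θ³ + θ² + 1.
None of them divide m (all give nonzero remainder).
No irreducible factor of degree ≤ 3 exists, so m is irreducible over GF(2).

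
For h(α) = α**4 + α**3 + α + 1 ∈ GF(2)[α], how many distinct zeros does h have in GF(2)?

Evaluate at each of the 2 elements of GF(2):
h(0) = 1; h(1) = 0 → root.
Roots: {1}.

1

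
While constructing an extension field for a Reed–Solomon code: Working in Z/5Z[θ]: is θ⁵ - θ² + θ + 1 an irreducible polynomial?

Write m(θ) = θ⁵ - θ² + θ + 1.
Check for roots in Z/5Z: m(0) = 1; m(1) = 2; m(2) = 1; m(3) = 3; m(4) = 3.
No roots, so no linear factors.
Degree-2 irreducible divisors: test the 10 monic irreducibles of degree 2 over GF(5).
None of them divide m (all give nonzero remainder).
No irreducible factor of degree ≤ 2 exists, so m is irreducible over GF(5).

Yes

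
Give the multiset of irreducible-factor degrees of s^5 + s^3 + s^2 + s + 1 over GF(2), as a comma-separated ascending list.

Write g(s) = s^5 + s^3 + s^2 + s + 1.
Roots in GF(2): g(0) = 1; g(1) = 1.
Complete factorization: g(s) = (s^5 + s^3 + s^2 + s + 1).
Factor degrees with multiplicity: 5 = 5.

5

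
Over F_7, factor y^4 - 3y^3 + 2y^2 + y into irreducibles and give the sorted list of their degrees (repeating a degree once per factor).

Write f(y) = y^4 - 3y^3 + 2y^2 + y.
Linear factors from roots: (y), (y - 3).
Complete factorization: f(y) = (y)·(y - 3)·(y^2 + 2).
Factor degrees with multiplicity: 1 + 1 + 2 = 4.

1, 1, 2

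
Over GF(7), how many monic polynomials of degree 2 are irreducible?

21

The number of monic irreducibles of degree 2 over GF(7) is (1/2)·Σ_{d∣2} μ(2/d) 7^d.
Divisors of 2: 1, 2; μ(2/d) for each: -1, 1.
Σ = − 7^1 + 7^2 = 42.
N = 42/2 = 21.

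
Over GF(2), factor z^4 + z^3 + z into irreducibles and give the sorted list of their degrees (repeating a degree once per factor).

Write f(z) = z^4 + z^3 + z.
Roots in GF(2): f(0) = 0 → root; f(1) = 1.
Linear factors from roots: (z).
Complete factorization: f(z) = (z)·(z^3 + z^2 + 1).
Factor degrees with multiplicity: 1 + 3 = 4.

1, 3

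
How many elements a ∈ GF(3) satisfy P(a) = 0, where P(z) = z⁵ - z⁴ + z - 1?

1

Evaluate at each of the 3 elements of GF(3):
P(0) = 2; P(1) = 0 → root; P(2) = 2.
Roots: {1}.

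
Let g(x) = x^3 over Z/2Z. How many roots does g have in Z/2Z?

Evaluate at each of the 2 elements of Z/2Z:
g(0) = 0 → root; g(1) = 1.
Roots: {0}.

1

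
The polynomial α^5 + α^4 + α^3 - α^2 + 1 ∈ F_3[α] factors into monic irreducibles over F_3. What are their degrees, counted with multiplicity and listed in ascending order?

Write f(α) = α^5 + α^4 + α^3 - α^2 + 1.
Roots in F_3: f(0) = 1; f(1) = 0 → root; f(2) = 2.
Linear factors from roots: (α - 1).
Complete factorization: f(α) = (α - 1)·(α^2 + 1)·(α^2 - α - 1).
Factor degrees with multiplicity: 1 + 2 + 2 = 5.

1, 2, 2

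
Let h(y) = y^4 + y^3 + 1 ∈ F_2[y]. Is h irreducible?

Check for roots in F_2: h(0) = 1; h(1) = 1.
No roots, so no linear factors.
Monic irreducibles of degree 2 over GF(2): y^2 + y + 1.
None of them divide h (all give nonzero remainder).
No irreducible factor of degree ≤ 2 exists, so h is irreducible over GF(2).

Yes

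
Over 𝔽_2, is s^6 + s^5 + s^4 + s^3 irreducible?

Write P(s) = s^6 + s^5 + s^4 + s^3.
Check for roots in 𝔽_2: P(0) = 0 → root; P(1) = 0 → root.
P(0) = 0, so (s) divides P(s); P is reducible.

No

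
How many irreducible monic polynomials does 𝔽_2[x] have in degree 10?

99

Gauss's count: N_{2}(10) = (1/10) Σ_{d|10} μ(10/d)·2^d.
Divisors of 10: 1, 2, 5, 10; μ(10/d) for each: 1, -1, -1, 1.
Σ = 2^1 − 2^2 − 2^5 + 2^10 = 990.
N = 990/10 = 99.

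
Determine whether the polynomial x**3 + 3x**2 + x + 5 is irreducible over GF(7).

Write P(x) = x**3 + 3x**2 + x + 5.
Check for roots in GF(7): P(0) = 5; P(1) = 3; P(2) = 6; P(3) = 6; P(4) = 2; P(5) = 0 → root; P(6) = 6.
P(5) = 0, so (x − 5) divides P(x); P is reducible.

No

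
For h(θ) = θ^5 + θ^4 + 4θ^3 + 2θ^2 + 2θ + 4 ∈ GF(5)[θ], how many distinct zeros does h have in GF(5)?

2

Evaluate at each of the 5 elements of GF(5):
h(0) = 4; h(1) = 4; h(2) = 1; h(3) = 0 → root; h(4) = 0 → root.
Roots: {3, 4}.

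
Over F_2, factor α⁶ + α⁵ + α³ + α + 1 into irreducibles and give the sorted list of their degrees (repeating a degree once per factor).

2, 2, 2

Write f(α) = α⁶ + α⁵ + α³ + α + 1.
Roots in F_2: f(0) = 1; f(1) = 1.
Complete factorization: f(α) = (α² + α + 1)^3.
Factor degrees with multiplicity: 2 + 2 + 2 = 6.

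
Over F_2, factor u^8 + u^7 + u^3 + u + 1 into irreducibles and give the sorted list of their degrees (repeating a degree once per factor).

Write h(u) = u^8 + u^7 + u^3 + u + 1.
Roots in F_2: h(0) = 1; h(1) = 1.
Complete factorization: h(u) = (u^8 + u^7 + u^3 + u + 1).
Factor degrees with multiplicity: 8 = 8.

8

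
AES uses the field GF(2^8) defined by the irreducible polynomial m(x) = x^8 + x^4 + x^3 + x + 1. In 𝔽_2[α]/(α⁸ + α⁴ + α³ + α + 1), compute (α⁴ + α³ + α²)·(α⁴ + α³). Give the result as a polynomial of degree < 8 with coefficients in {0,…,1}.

α^5 + α^4 + α^3 + α + 1

Multiply in 𝔽_2[α]: (α⁴ + α³ + α²)·(α⁴ + α³) = α⁸ + α⁵.
Reduce using α⁸ ≡ α⁴ + α³ + α + 1 (mod α⁸ + α⁴ + α³ + α + 1).
Reduced: α⁵ + α⁴ + α³ + α + 1.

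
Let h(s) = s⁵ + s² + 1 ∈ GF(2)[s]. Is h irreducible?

Yes

Check for roots in GF(2): h(0) = 1; h(1) = 1.
No roots, so no linear factors.
Monic irreducibles of degree 2 over GF(2): s² + s + 1.
None of them divide h (all give nonzero remainder).
No irreducible factor of degree ≤ 2 exists, so h is irreducible over GF(2).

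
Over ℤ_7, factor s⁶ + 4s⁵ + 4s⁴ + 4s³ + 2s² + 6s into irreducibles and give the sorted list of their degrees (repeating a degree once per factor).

1, 1, 1, 1, 2

Write f(s) = s⁶ + 4s⁵ + 4s⁴ + 4s³ + 2s² + 6s.
Linear factors from roots: (s), (s + 6), (s + 5), (s + 1).
Complete factorization: f(s) = (s)·(s + 1)·(s + 5)·(s + 6)·(s² + 6s + 3).
Factor degrees with multiplicity: 1 + 1 + 1 + 1 + 2 = 6.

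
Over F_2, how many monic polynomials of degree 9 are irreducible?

By the necklace-counting formula, N_2(9) = (1/9) Σ_{d|9} μ(9/d)·2^d.
Divisors of 9: 1, 3, 9; μ(9/d) for each: 0, -1, 1.
Σ = − 2^3 + 2^9 = 504.
N = 504/9 = 56.

56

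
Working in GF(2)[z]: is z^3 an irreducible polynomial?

Write f(z) = z^3.
Check for roots in GF(2): f(0) = 0 → root; f(1) = 1.
f(0) = 0, so (z) divides f(z); f is reducible.

No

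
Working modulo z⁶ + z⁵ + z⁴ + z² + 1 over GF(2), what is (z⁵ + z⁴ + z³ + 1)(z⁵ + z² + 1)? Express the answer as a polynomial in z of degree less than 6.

Multiply in GF(2)[z]: (z⁵ + z⁴ + z³ + 1)·(z⁵ + z² + 1) = z¹⁰ + z⁹ + z⁸ + z⁷ + z⁶ + z⁵ + z⁴ + z³ + z² + 1.
Reduce using z⁶ ≡ z⁵ + z⁴ + z² + 1 (mod z⁶ + z⁵ + z⁴ + z² + 1).
Reduced: z⁵ + z⁴ + z.

z^5 + z^4 + z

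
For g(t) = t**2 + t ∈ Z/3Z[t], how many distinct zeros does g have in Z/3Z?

2

Evaluate at each of the 3 elements of Z/3Z:
g(0) = 0 → root; g(1) = 2; g(2) = 0 → root.
Roots: {0, 2}.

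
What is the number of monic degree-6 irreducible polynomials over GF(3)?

x^(3^6) − x is the product of all monic irreducibles of degree dividing 6; Möbius inversion gives N = (1/6) Σ μ(6/d)·3^d.
Divisors of 6: 1, 2, 3, 6; μ(6/d) for each: 1, -1, -1, 1.
Σ = 3^1 − 3^2 − 3^3 + 3^6 = 696.
N = 696/6 = 116.

116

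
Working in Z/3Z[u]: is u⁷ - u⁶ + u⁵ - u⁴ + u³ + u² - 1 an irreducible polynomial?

Yes

Write h(u) = u⁷ - u⁶ + u⁵ - u⁴ + u³ + u² - 1.
Check for roots in Z/3Z: h(0) = 2; h(1) = 1; h(2) = 1.
No roots, so no linear factors.
Monic irreducibles of degree 2 over GF(3): u² + 1, u² + u - 1, u² - u - 1.
None of them divide h (all give nonzero remainder).
Degree-3 irreducible divisors: test the 8 monic irreducibles of degree 3 over GF(3).
None of them divide h (all give nonzero remainder).
No irreducible factor of degree ≤ 3 exists, so h is irreducible over GF(3).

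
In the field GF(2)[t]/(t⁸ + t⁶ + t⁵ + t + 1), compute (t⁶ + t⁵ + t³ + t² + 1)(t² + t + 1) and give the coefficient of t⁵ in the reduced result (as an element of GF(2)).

Multiply in GF(2)[t]: (t⁶ + t⁵ + t³ + t² + 1)·(t² + t + 1) = t⁸ + t + 1.
Reduce using t⁸ ≡ t⁶ + t⁵ + t + 1 (mod t⁸ + t⁶ + t⁵ + t + 1).
Reduced: t⁶ + t⁵.

1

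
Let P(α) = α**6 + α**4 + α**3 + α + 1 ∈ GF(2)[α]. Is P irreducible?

Check for roots in GF(2): P(0) = 1; P(1) = 1.
No roots, so no linear factors.
Monic irreducibles of degree 2 over GF(2): α**2 + α + 1.
None of them divide P (all give nonzero remainder).
Monic irreducibles of degree 3 over GF(2): α**3 + α + 1, α**3 + α**2 + 1.
None of them divide P (all give nonzero remainder).
No irreducible factor of degree ≤ 3 exists, so P is irreducible over GF(2).

Yes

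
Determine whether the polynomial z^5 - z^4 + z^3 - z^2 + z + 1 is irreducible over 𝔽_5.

Yes

Write f(z) = z^5 - z^4 + z^3 - z^2 + z + 1.
Check for roots in 𝔽_5: f(0) = 1; f(1) = 2; f(2) = 3; f(3) = 4; f(4) = 1.
No roots, so no linear factors.
Degree-2 irreducible divisors: test the 10 monic irreducibles of degree 2 over GF(5).
None of them divide f (all give nonzero remainder).
No irreducible factor of degree ≤ 2 exists, so f is irreducible over GF(5).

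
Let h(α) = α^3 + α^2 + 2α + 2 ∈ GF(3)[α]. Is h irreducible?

No

Check for roots in GF(3): h(0) = 2; h(1) = 0 → root; h(2) = 0 → root.
h(1) = 0, so (α − 1) divides h(α); h is reducible.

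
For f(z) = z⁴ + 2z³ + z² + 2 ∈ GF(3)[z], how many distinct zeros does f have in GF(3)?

Evaluate at each of the 3 elements of GF(3):
f(0) = 2; f(1) = 0 → root; f(2) = 2.
Roots: {1}.

1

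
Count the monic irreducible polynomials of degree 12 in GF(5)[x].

20343700

By the necklace-counting formula, N_5(12) = (1/12) Σ_{d|12} μ(12/d)·5^d.
Divisors of 12: 1, 2, 3, 4, 6, 12; μ(12/d) for each: 0, 1, 0, -1, -1, 1.
Σ = 5^2 − 5^4 − 5^6 + 5^12 = 244124400.
N = 244124400/12 = 20343700.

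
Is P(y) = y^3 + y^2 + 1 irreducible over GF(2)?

Yes

Check for roots in GF(2): P(0) = 1; P(1) = 1.
No roots. A degree-3 polynomial over a field with no linear factor is irreducible.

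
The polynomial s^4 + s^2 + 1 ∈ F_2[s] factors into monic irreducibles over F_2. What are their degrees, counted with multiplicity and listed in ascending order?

Write h(s) = s^4 + s^2 + 1.
Roots in F_2: h(0) = 1; h(1) = 1.
Complete factorization: h(s) = (s^2 + s + 1)^2.
Factor degrees with multiplicity: 2 + 2 = 4.

2, 2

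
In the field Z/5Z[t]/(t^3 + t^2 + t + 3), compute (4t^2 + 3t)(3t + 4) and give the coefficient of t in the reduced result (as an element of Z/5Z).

0

Multiply in Z/5Z[t]: (4t^2 + 3t)·(3t + 4) = 2t^3 + 2t.
Reduce using t^3 ≡ 4t^2 + 4t + 2 (mod t^3 + t^2 + t + 3).
Reduced: 3t^2 + 4.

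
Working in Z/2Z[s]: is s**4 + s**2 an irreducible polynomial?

Write h(s) = s**4 + s**2.
Check for roots in Z/2Z: h(0) = 0 → root; h(1) = 0 → root.
h(0) = 0, so (s) divides h(s); h is reducible.

No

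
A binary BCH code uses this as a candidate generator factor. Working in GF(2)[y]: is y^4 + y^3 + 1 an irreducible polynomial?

Write m(y) = y^4 + y^3 + 1.
Check for roots in GF(2): m(0) = 1; m(1) = 1.
No roots, so no linear factors.
Monic irreducibles of degree 2 over GF(2): y^2 + y + 1.
None of them divide m (all give nonzero remainder).
No irreducible factor of degree ≤ 2 exists, so m is irreducible over GF(2).

Yes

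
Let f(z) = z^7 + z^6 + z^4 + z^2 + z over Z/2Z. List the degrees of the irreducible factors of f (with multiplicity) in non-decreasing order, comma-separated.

Roots in Z/2Z: f(0) = 0 → root; f(1) = 1.
Linear factors from roots: (z).
Complete factorization: f(z) = (z)·(z^2 + z + 1)^3.
Factor degrees with multiplicity: 1 + 2 + 2 + 2 = 7.

1, 2, 2, 2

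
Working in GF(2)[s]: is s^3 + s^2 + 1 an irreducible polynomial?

Yes

Write f(s) = s^3 + s^2 + 1.
Check for roots in GF(2): f(0) = 1; f(1) = 1.
No roots. A degree-3 polynomial over a field with no linear factor is irreducible.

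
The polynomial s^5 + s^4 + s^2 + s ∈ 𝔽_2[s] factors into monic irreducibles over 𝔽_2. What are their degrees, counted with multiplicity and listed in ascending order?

1, 1, 1, 2

Write g(s) = s^5 + s^4 + s^2 + s.
Roots in 𝔽_2: g(0) = 0 → root; g(1) = 0 → root.
Linear factors from roots: (s), (s + 1).
Complete factorization: g(s) = (s)·(s + 1)^2·(s^2 + s + 1).
Factor degrees with multiplicity: 1 + 1 + 1 + 2 = 5.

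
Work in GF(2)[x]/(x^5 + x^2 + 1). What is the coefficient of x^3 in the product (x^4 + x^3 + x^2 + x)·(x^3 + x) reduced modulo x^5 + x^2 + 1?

Multiply in GF(2)[x]: (x^4 + x^3 + x^2 + x)·(x^3 + x) = x^7 + x^6 + x^3 + x^2.
Reduce using x^5 ≡ x^2 + 1 (mod x^5 + x^2 + 1).
Reduced: x^4 + x.

0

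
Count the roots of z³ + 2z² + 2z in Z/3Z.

1

Write f(z) = z³ + 2z² + 2z.
Evaluate at each of the 3 elements of Z/3Z:
f(0) = 0 → root; f(1) = 2; f(2) = 2.
Roots: {0}.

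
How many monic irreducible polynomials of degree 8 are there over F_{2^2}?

By the necklace-counting formula, N_4(8) = (1/8) Σ_{d|8} μ(8/d)·4^d.
Divisors of 8: 1, 2, 4, 8; μ(8/d) for each: 0, 0, -1, 1.
Σ = − 4^4 + 4^8 = 65280.
N = 65280/8 = 8160.

8160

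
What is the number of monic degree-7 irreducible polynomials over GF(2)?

By the necklace-counting formula, N_2(7) = (1/7) Σ_{d|7} μ(7/d)·2^d.
Divisors of 7: 1, 7; μ(7/d) for each: -1, 1.
Σ = − 2^1 + 2^7 = 126.
N = 126/7 = 18.

18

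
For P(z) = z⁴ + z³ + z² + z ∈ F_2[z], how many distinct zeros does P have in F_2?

2

Evaluate at each of the 2 elements of F_2:
P(0) = 0 → root; P(1) = 0 → root.
Roots: {0, 1}.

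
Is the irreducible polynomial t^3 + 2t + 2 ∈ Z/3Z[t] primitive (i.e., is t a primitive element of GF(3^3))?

No

Write f(t) = t^3 + 2t + 2.
|GF(3^3)^×| = 3^3 − 1 = 26. Prime factorization: 26 = 2·13.
f is primitive ⇔ t has order 26 in GF(3)[t]/(f), i.e. t^(26/q) ≠ 1 for each prime q | 26.
t^(13) mod f = 1
t^(2) mod f = t^2.
Since t^(13) = 1, the order of t divides 13 < 26; not primitive.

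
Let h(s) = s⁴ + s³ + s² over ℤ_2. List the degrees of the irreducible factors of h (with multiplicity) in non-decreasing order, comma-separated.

Roots in ℤ_2: h(0) = 0 → root; h(1) = 1.
Linear factors from roots: (s).
Complete factorization: h(s) = (s)^2·(s² + s + 1).
Factor degrees with multiplicity: 1 + 1 + 2 = 4.

1, 1, 2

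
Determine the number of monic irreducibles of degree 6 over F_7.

By the necklace-counting formula, N_7(6) = (1/6) Σ_{d|6} μ(6/d)·7^d.
Divisors of 6: 1, 2, 3, 6; μ(6/d) for each: 1, -1, -1, 1.
Σ = 7^1 − 7^2 − 7^3 + 7^6 = 117264.
N = 117264/6 = 19544.

19544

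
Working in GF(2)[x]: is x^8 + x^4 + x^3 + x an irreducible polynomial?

No

Write m(x) = x^8 + x^4 + x^3 + x.
Check for roots in GF(2): m(0) = 0 → root; m(1) = 0 → root.
m(0) = 0, so (x) divides m(x); m is reducible.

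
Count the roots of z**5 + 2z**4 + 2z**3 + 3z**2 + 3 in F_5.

Write h(z) = z**5 + 2z**4 + 2z**3 + 3z**2 + 3.
Evaluate at each of the 5 elements of F_5:
h(0) = 3; h(1) = 1; h(2) = 0 → root; h(3) = 4; h(4) = 0 → root.
Roots: {2, 4}.

2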